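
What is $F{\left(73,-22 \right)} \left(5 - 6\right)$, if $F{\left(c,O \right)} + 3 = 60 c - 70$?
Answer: $-4307$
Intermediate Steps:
$F{\left(c,O \right)} = -73 + 60 c$ ($F{\left(c,O \right)} = -3 + \left(60 c - 70\right) = -3 + \left(-70 + 60 c\right) = -73 + 60 c$)
$F{\left(73,-22 \right)} \left(5 - 6\right) = \left(-73 + 60 \cdot 73\right) \left(5 - 6\right) = \left(-73 + 4380\right) \left(5 - 6\right) = 4307 \left(-1\right) = -4307$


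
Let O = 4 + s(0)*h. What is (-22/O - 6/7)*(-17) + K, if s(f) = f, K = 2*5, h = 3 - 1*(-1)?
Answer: 1653/14 ≈ 118.07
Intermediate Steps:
h = 4 (h = 3 + 1 = 4)
K = 10
O = 4 (O = 4 + 0*4 = 4 + 0 = 4)
(-22/O - 6/7)*(-17) + K = (-22/4 - 6/7)*(-17) + 10 = (-22*¼ - 6*⅐)*(-17) + 10 = (-11/2 - 6/7)*(-17) + 10 = -89/14*(-17) + 10 = 1513/14 + 10 = 1653/14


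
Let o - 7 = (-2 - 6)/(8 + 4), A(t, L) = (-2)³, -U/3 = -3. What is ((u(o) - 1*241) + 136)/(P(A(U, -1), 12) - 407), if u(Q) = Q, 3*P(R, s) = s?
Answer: 296/1209 ≈ 0.24483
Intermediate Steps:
U = 9 (U = -3*(-3) = 9)
A(t, L) = -8
P(R, s) = s/3
o = 19/3 (o = 7 + (-2 - 6)/(8 + 4) = 7 - 8/12 = 7 - 8*1/12 = 7 - ⅔ = 19/3 ≈ 6.3333)
((u(o) - 1*241) + 136)/(P(A(U, -1), 12) - 407) = ((19/3 - 1*241) + 136)/((⅓)*12 - 407) = ((19/3 - 241) + 136)/(4 - 407) = (-704/3 + 136)/(-403) = -296/3*(-1/403) = 296/1209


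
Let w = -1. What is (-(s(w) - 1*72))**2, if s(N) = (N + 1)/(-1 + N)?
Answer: 5184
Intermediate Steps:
s(N) = (1 + N)/(-1 + N)
(-(s(w) - 1*72))**2 = (-((1 - 1)/(-1 - 1) - 1*72))**2 = (-(0/(-2) - 72))**2 = (-(-1/2*0 - 72))**2 = (-(0 - 72))**2 = (-1*(-72))**2 = 72**2 = 5184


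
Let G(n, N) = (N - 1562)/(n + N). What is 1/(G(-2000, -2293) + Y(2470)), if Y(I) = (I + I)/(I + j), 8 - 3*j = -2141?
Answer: 13678929/33490735 ≈ 0.40844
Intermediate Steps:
j = 2149/3 (j = 8/3 - 1/3*(-2141) = 8/3 + 2141/3 = 2149/3 ≈ 716.33)
G(n, N) = (-1562 + N)/(N + n)
Y(I) = 2*I/(2149/3 + I) (Y(I) = (I + I)/(I + 2149/3) = (2*I)/(2149/3 + I) = 2*I/(2149/3 + I))
1/(G(-2000, -2293) + Y(2470)) = 1/((-1562 - 2293)/(-2293 - 2000) + 6*2470/(2149 + 3*2470)) = 1/(-3855/(-4293) + 6*2470/(2149 + 7410)) = 1/(-1/4293*(-3855) + 6*2470/9559) = 1/(1285/1431 + 6*2470*(1/9559)) = 1/(1285/1431 + 14820/9559) = 1/(33490735/13678929) = 13678929/33490735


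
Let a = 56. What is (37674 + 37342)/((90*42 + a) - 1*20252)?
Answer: -9377/2052 ≈ -4.5697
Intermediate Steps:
(37674 + 37342)/((90*42 + a) - 1*20252) = (37674 + 37342)/((90*42 + 56) - 1*20252) = 75016/((3780 + 56) - 20252) = 75016/(3836 - 20252) = 75016/(-16416) = 75016*(-1/16416) = -9377/2052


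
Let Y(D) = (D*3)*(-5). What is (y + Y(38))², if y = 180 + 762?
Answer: 138384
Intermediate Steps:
y = 942
Y(D) = -15*D (Y(D) = (3*D)*(-5) = -15*D)
(y + Y(38))² = (942 - 15*38)² = (942 - 570)² = 372² = 138384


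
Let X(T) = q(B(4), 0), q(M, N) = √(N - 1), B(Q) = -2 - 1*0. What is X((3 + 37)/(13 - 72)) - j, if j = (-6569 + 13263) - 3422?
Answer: -3272 + I ≈ -3272.0 + 1.0*I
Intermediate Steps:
B(Q) = -2 (B(Q) = -2 + 0 = -2)
q(M, N) = √(-1 + N)
X(T) = I (X(T) = √(-1 + 0) = √(-1) = I)
j = 3272 (j = 6694 - 3422 = 3272)
X((3 + 37)/(13 - 72)) - j = I - 1*3272 = I - 3272 = -3272 + I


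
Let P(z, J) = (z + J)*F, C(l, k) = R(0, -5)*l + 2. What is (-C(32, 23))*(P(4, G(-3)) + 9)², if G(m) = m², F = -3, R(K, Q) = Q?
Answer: 142200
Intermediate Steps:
C(l, k) = 2 - 5*l (C(l, k) = -5*l + 2 = 2 - 5*l)
P(z, J) = -3*J - 3*z (P(z, J) = (z + J)*(-3) = (J + z)*(-3) = -3*J - 3*z)
(-C(32, 23))*(P(4, G(-3)) + 9)² = (-(2 - 5*32))*((-3*(-3)² - 3*4) + 9)² = (-(2 - 160))*((-3*9 - 12) + 9)² = (-1*(-158))*((-27 - 12) + 9)² = 158*(-39 + 9)² = 158*(-30)² = 158*900 = 142200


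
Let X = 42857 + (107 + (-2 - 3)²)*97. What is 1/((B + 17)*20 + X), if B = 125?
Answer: 1/58501 ≈ 1.7094e-5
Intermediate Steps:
X = 55661 (X = 42857 + (107 + (-5)²)*97 = 42857 + (107 + 25)*97 = 42857 + 132*97 = 42857 + 12804 = 55661)
1/((B + 17)*20 + X) = 1/((125 + 17)*20 + 55661) = 1/(142*20 + 55661) = 1/(2840 + 55661) = 1/58501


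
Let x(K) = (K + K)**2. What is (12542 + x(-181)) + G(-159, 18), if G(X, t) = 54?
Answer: 143640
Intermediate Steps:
x(K) = 4*K**2 (x(K) = (2*K)**2 = 4*K**2)
(12542 + x(-181)) + G(-159, 18) = (12542 + 4*(-181)**2) + 54 = (12542 + 4*32761) + 54 = (12542 + 131044) + 54 = 143586 + 54 = 143640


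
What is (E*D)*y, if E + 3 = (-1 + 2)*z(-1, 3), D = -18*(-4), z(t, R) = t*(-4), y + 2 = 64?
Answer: 4464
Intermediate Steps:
y = 62 (y = -2 + 64 = 62)
z(t, R) = -4*t
D = 72
E = 1 (E = -3 + (-1 + 2)*(-4*(-1)) = -3 + 1*4 = -3 + 4 = 1)
(E*D)*y = (1*72)*62 = 72*62 = 4464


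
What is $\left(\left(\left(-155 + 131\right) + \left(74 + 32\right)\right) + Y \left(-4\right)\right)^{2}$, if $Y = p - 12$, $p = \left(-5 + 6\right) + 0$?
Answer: $15876$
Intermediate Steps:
$p = 1$ ($p = 1 + 0 = 1$)
$Y = -11$ ($Y = 1 - 12 = -11$)
$\left(\left(\left(-155 + 131\right) + \left(74 + 32\right)\right) + Y \left(-4\right)\right)^{2} = \left(\left(\left(-155 + 131\right) + \left(74 + 32\right)\right) - -44\right)^{2} = \left(\left(-24 + 106\right) + 44\right)^{2} = \left(82 + 44\right)^{2} = 126^{2} = 15876$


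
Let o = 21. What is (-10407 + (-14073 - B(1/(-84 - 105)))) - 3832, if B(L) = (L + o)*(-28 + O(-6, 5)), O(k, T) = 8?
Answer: -5271608/189 ≈ -27892.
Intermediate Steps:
B(L) = -420 - 20*L (B(L) = (L + 21)*(-28 + 8) = (21 + L)*(-20) = -420 - 20*L)
(-10407 + (-14073 - B(1/(-84 - 105)))) - 3832 = (-10407 + (-14073 - (-420 - 20/(-84 - 105)))) - 3832 = (-10407 + (-14073 - (-420 - 20/(-189)))) - 3832 = (-10407 + (-14073 - (-420 - 20*(-1/189)))) - 3832 = (-10407 + (-14073 - (-420 + 20/189))) - 3832 = (-10407 + (-14073 - 1*(-79360/189))) - 3832 = (-10407 + (-14073 + 79360/189)) - 3832 = (-10407 - 2580437/189) - 3832 = -4547360/189 - 3832 = -5271608/189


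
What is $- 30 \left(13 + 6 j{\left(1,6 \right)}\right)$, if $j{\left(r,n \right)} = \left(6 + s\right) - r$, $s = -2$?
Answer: $-930$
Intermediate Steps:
$j{\left(r,n \right)} = 4 - r$ ($j{\left(r,n \right)} = \left(6 - 2\right) - r = 4 - r$)
$- 30 \left(13 + 6 j{\left(1,6 \right)}\right) = - 30 \left(13 + 6 \left(4 - 1\right)\right) = - 30 \left(13 + 6 \cdot 3\right) = - 30 \left(13 + 18\right) = \left(-30\right) 31 = -930$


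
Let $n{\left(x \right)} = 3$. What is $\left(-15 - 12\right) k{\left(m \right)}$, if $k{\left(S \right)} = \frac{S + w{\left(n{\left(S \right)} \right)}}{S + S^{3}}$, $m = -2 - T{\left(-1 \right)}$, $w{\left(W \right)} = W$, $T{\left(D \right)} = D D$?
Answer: $0$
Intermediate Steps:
$T{\left(D \right)} = D^{2}$
$m = -3$ ($m = -2 - \left(-1\right)^{2} = -2 - 1 = -3$)
$k{\left(S \right)} = \frac{3 + S}{S + S^{3}}$ ($k{\left(S \right)} = \frac{S + 3}{S + S^{3}} = \frac{3 + S}{S + S^{3}}$)
$\left(-15 - 12\right) k{\left(m \right)} = \left(-15 - 12\right) \frac{3 - 3}{-3 + \left(-3\right)^{3}} = \left(-15 - 12\right) \frac{1}{-3 - 27} \cdot 0 = - 27 \frac{1}{-30} \cdot 0 = - 27 \left(\left(- \frac{1}{30}\right) 0\right) = \left(-27\right) 0 = 0$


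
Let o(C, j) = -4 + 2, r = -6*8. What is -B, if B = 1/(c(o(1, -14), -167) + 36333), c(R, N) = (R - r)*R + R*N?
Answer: -1/36575 ≈ -2.7341e-5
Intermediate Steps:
r = -48
o(C, j) = -2
c(R, N) = N*R + R*(48 + R) (c(R, N) = (R - 1*(-48))*R + R*N = (R + 48)*R + N*R = (48 + R)*R + N*R = R*(48 + R) + N*R = N*R + R*(48 + R))
B = 1/36575 (B = 1/(-2*(48 - 167 - 2) + 36333) = 1/(-2*(-121) + 36333) = 1/(242 + 36333) = 1/36575 ≈ 2.7341e-5)
-B = -1*1/36575 = -1/36575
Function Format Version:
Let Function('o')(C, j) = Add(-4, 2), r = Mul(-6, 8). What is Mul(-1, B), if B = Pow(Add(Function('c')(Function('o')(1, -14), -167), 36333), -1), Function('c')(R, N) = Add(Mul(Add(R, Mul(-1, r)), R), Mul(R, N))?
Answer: Rational(-1, 36575) ≈ -2.7341e-5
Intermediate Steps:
r = -48
Function('o')(C, j) = -2
Function('c')(R, N) = Add(Mul(N, R), Mul(R, Add(48, R))) (Function('c')(R, N) = Add(Mul(Add(R, Mul(-1, -48)), R), Mul(R, N)) = Add(Mul(Add(R, 48), R), Mul(N, R)) = Add(Mul(Add(48, R), R), Mul(N, R)) = Add(Mul(R, Add(48, R)), Mul(N, R)) = Add(Mul(N, R), Mul(R, Add(48, R))))
B = Rational(1, 36575) (B = Pow(Add(Mul(-2, Add(48, -167, -2)), 36333), -1) = Pow(Add(Mul(-2, -121), 36333), -1) = Pow(Add(242, 36333), -1) = Pow(36575, -1) = Rational(1, 36575) ≈ 2.7341e-5)
Mul(-1, B) = Mul(-1, Rational(1, 36575)) = Rational(-1, 36575)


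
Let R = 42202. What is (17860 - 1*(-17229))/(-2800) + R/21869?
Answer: -649195741/61233200 ≈ -10.602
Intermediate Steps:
(17860 - 1*(-17229))/(-2800) + R/21869 = (17860 - 1*(-17229))/(-2800) + 42202/21869 = (17860 + 17229)*(-1/2800) + 42202*(1/21869) = 35089*(-1/2800) + 42202/21869 = -35089/2800 + 42202/21869 = -649195741/61233200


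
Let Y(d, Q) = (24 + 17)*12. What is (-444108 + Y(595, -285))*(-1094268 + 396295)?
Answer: 309631990368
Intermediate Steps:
Y(d, Q) = 492 (Y(d, Q) = 41*12 = 492)
(-444108 + Y(595, -285))*(-1094268 + 396295) = (-444108 + 492)*(-1094268 + 396295) = -443616*(-697973) = 309631990368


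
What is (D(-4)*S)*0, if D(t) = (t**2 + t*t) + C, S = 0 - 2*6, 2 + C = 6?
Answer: 0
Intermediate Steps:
C = 4 (C = -2 + 6 = 4)
S = -12 (S = 0 - 12 = -12)
D(t) = 4 + 2*t**2 (D(t) = (t**2 + t*t) + 4 = (t**2 + t**2) + 4 = 2*t**2 + 4 = 4 + 2*t**2)
(D(-4)*S)*0 = ((4 + 2*(-4)**2)*(-12))*0 = ((4 + 2*16)*(-12))*0 = ((4 + 32)*(-12))*0 = (36*(-12))*0 = -432*0 = 0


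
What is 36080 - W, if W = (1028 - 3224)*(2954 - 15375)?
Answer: -27240436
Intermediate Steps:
W = 27276516 (W = -2196*(-12421) = 27276516)
36080 - W = 36080 - 1*27276516 = 36080 - 27276516 = -27240436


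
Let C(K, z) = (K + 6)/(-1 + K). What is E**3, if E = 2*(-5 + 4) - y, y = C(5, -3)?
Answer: -6859/64 ≈ -107.17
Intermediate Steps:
C(K, z) = (6 + K)/(-1 + K)
y = 11/4 (y = (6 + 5)/(-1 + 5) = 11/4 ≈ 2.7500)
E = -19/4 (E = 2*(-5 + 4) - 1*11/4 = 2*(-1) - 11/4 = -2 - 11/4 = -19/4 ≈ -4.7500)
E**3 = (-19/4)**3 = -6859/64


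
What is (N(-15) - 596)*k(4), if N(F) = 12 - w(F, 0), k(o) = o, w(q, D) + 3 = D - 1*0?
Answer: -2324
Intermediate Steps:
w(q, D) = -3 + D (w(q, D) = -3 + (D - 1*0) = -3 + (D + 0) = -3 + D)
N(F) = 15 (N(F) = 12 - (-3 + 0) = 12 - 1*(-3) = 12 + 3 = 15)
(N(-15) - 596)*k(4) = (15 - 596)*4 = -581*4 = -2324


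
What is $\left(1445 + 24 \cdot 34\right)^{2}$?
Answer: $5112121$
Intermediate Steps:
$\left(1445 + 24 \cdot 34\right)^{2} = \left(1445 + 816\right)^{2} = 2261^{2} = 5112121$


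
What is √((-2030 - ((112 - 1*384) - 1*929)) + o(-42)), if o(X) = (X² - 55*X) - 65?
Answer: 2*√795 ≈ 56.391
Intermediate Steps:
o(X) = -65 + X² - 55*X
√((-2030 - ((112 - 1*384) - 1*929)) + o(-42)) = √((-2030 - ((112 - 1*384) - 1*929)) + (-65 + (-42)² - 55*(-42))) = √((-2030 - ((112 - 384) - 929)) + (-65 + 1764 + 2310)) = √((-2030 - (-272 - 929)) + 4009) = √((-2030 - 1*(-1201)) + 4009) = √((-2030 + 1201) + 4009) = √(-829 + 4009) = √3180 = 2*√795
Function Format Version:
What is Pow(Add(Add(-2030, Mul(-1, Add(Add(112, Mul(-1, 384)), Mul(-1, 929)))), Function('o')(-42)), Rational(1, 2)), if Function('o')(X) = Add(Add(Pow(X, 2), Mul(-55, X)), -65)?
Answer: Mul(2, Pow(795, Rational(1, 2))) ≈ 56.391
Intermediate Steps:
Function('o')(X) = Add(-65, Pow(X, 2), Mul(-55, X))
Pow(Add(Add(-2030, Mul(-1, Add(Add(112, Mul(-1, 384)), Mul(-1, 929)))), Function('o')(-42)), Rational(1, 2)) = Pow(Add(Add(-2030, Mul(-1, Add(Add(112, Mul(-1, 384)), Mul(-1, 929)))), Add(-65, Pow(-42, 2), Mul(-55, -42))), Rational(1, 2)) = Pow(Add(Add(-2030, Mul(-1, Add(Add(112, -384), -929))), Add(-65, 1764, 2310)), Rational(1, 2)) = Pow(Add(Add(-2030, Mul(-1, Add(-272, -929))), 4009), Rational(1, 2)) = Pow(Add(Add(-2030, Mul(-1, -1201)), 4009), Rational(1, 2)) = Pow(Add(Add(-2030, 1201), 4009), Rational(1, 2)) = Pow(Add(-829, 4009), Rational(1, 2)) = Pow(3180, Rational(1, 2)) = Mul(2, Pow(795, Rational(1, 2)))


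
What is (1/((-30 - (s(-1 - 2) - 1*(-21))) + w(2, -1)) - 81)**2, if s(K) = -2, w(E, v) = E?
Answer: 14500864/2209 ≈ 6564.4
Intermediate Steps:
(1/((-30 - (s(-1 - 2) - 1*(-21))) + w(2, -1)) - 81)**2 = (1/((-30 - (-2 - 1*(-21))) + 2) - 81)**2 = (1/((-30 - (-2 + 21)) + 2) - 81)**2 = (1/((-30 - 1*19) + 2) - 81)**2 = (1/((-30 - 19) + 2) - 81)**2 = (1/(-49 + 2) - 81)**2 = (1/(-47) - 81)**2 = (-1/47 - 81)**2 = (-3808/47)**2 = 14500864/2209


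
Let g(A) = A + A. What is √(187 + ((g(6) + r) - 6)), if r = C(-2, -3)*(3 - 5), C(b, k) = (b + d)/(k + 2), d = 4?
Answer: √197 ≈ 14.036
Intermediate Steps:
g(A) = 2*A
C(b, k) = (4 + b)/(2 + k) (C(b, k) = (b + 4)/(k + 2) = (4 + b)/(2 + k))
r = 4 (r = ((4 - 2)/(2 - 3))*(3 - 5) = (2/(-1))*(-2) = -1*2*(-2) = -2*(-2) = 4)
√(187 + ((g(6) + r) - 6)) = √(187 + ((2*6 + 4) - 6)) = √(187 + ((12 + 4) - 6)) = √(187 + (16 - 6)) = √(187 + 10) = √197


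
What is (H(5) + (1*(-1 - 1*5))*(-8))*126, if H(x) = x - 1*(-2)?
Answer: 6930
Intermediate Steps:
H(x) = 2 + x (H(x) = x + 2 = 2 + x)
(H(5) + (1*(-1 - 1*5))*(-8))*126 = ((2 + 5) + (1*(-1 - 1*5))*(-8))*126 = (7 + (1*(-1 - 5))*(-8))*126 = (7 + (1*(-6))*(-8))*126 = (7 - 6*(-8))*126 = (7 + 48)*126 = 55*126 = 6930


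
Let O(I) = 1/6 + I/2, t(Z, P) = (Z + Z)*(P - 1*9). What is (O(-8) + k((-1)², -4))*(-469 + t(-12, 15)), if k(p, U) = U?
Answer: 28811/6 ≈ 4801.8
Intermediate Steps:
t(Z, P) = 2*Z*(-9 + P) (t(Z, P) = (2*Z)*(P - 9) = (2*Z)*(-9 + P) = 2*Z*(-9 + P))
O(I) = ⅙ + I/2 (O(I) = 1*(⅙) + I*(½) = ⅙ + I/2)
(O(-8) + k((-1)², -4))*(-469 + t(-12, 15)) = ((⅙ + (½)*(-8)) - 4)*(-469 + 2*(-12)*(-9 + 15)) = ((⅙ - 4) - 4)*(-469 + 2*(-12)*6) = (-23/6 - 4)*(-469 - 144) = -47/6*(-613) = 28811/6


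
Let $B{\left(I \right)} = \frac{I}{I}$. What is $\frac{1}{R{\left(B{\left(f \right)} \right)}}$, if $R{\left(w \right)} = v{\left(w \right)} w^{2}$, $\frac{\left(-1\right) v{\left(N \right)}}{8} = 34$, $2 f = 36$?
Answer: $- \frac{1}{272} \approx -0.0036765$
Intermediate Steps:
$f = 18$ ($f = \frac{1}{2} \cdot 36 = 18$)
$v{\left(N \right)} = -272$ ($v{\left(N \right)} = \left(-8\right) 34 = -272$)
$B{\left(I \right)} = 1$
$R{\left(w \right)} = - 272 w^{2}$
$\frac{1}{R{\left(B{\left(f \right)} \right)}} = \frac{1}{\left(-272\right) 1^{2}} = \frac{1}{\left(-272\right) 1} = \frac{1}{-272} = - \frac{1}{272}$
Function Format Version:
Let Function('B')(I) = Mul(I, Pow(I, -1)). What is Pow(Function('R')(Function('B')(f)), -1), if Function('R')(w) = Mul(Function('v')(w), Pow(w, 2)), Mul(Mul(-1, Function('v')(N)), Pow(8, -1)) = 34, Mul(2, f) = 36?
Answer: Rational(-1, 272) ≈ -0.0036765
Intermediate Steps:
f = 18 (f = Mul(Rational(1, 2), 36) = 18)
Function('v')(N) = -272 (Function('v')(N) = Mul(-8, 34) = -272)
Function('B')(I) = 1
Function('R')(w) = Mul(-272, Pow(w, 2))
Pow(Function('R')(Function('B')(f)), -1) = Pow(Mul(-272, Pow(1, 2)), -1) = Pow(Mul(-272, 1), -1) = Pow(-272, -1) = Rational(-1, 272)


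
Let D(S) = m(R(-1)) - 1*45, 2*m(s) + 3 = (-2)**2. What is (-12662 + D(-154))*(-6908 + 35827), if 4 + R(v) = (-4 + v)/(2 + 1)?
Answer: -734918547/2 ≈ -3.6746e+8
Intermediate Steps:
R(v) = -16/3 + v/3 (R(v) = -4 + (-4 + v)/(2 + 1) = -4 + (-4 + v)/3 = -4 + (-4 + v)*(1/3) = -4 + (-4/3 + v/3) = -16/3 + v/3)
m(s) = 1/2 (m(s) = -3/2 + (1/2)*(-2)**2 = -3/2 + (1/2)*4 = -3/2 + 2 = 1/2)
D(S) = -89/2 (D(S) = 1/2 - 1*45 = 1/2 - 45 = -89/2)
(-12662 + D(-154))*(-6908 + 35827) = (-12662 - 89/2)*(-6908 + 35827) = -25413/2*28919 = -734918547/2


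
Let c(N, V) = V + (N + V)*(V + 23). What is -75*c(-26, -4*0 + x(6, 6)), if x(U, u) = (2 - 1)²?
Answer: 44925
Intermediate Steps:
x(U, u) = 1 (x(U, u) = 1² = 1)
c(N, V) = V + (23 + V)*(N + V) (c(N, V) = V + (N + V)*(23 + V) = V + (23 + V)*(N + V))
-75*c(-26, -4*0 + x(6, 6)) = -75*((-4*0 + 1)² + 23*(-26) + 24*(-4*0 + 1) - 26*(-4*0 + 1)) = -75*((0 + 1)² - 598 + 24*(0 + 1) - 26*(0 + 1)) = -75*(1² - 598 + 24*1 - 26*1) = -75*(1 - 598 + 24 - 26) = -75*(-599) = 44925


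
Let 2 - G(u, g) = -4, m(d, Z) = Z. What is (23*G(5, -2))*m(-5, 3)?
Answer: 414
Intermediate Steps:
G(u, g) = 6 (G(u, g) = 2 - 1*(-4) = 2 + 4 = 6)
(23*G(5, -2))*m(-5, 3) = (23*6)*3 = 138*3 = 414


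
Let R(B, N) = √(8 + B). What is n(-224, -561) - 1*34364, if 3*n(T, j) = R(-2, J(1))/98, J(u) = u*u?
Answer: -34364 + √6/294 ≈ -34364.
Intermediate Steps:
J(u) = u²
n(T, j) = √6/294 (n(T, j) = (√(8 - 2)/98)/3 = (√6*(1/98))/3 = (√6/98)/3 = √6/294)
n(-224, -561) - 1*34364 = √6/294 - 1*34364 = √6/294 - 34364 = -34364 + √6/294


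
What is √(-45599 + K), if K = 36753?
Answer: I*√8846 ≈ 94.053*I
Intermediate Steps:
√(-45599 + K) = √(-45599 + 36753) = √(-8846) = I*√8846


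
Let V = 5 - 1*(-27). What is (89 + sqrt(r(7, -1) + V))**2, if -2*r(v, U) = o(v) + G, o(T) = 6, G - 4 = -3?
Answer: (178 + sqrt(114))**2/4 ≈ 8899.8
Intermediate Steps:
G = 1 (G = 4 - 3 = 1)
V = 32 (V = 5 + 27 = 32)
r(v, U) = -7/2 (r(v, U) = -(6 + 1)/2 = -1/2*7 = -7/2)
(89 + sqrt(r(7, -1) + V))**2 = (89 + sqrt(-7/2 + 32))**2 = (89 + sqrt(57/2))**2 = (89 + sqrt(114)/2)**2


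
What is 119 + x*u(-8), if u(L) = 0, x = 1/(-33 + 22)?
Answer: 119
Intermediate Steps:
x = -1/11 (x = 1/(-11) = -1/11 ≈ -0.090909)
119 + x*u(-8) = 119 - 1/11*0 = 119 + 0 = 119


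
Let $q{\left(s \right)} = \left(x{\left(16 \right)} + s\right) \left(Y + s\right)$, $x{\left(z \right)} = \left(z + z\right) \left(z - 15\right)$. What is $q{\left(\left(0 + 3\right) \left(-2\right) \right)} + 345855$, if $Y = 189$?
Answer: $350613$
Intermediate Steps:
$x{\left(z \right)} = 2 z \left(-15 + z\right)$
$q{\left(s \right)} = \left(32 + s\right) \left(189 + s\right)$ ($q{\left(s \right)} = \left(2 \cdot 16 \left(-15 + 16\right) + s\right) \left(189 + s\right) = \left(2 \cdot 16 \cdot 1 + s\right) \left(189 + s\right) = \left(32 + s\right) \left(189 + s\right)$)
$q{\left(\left(0 + 3\right) \left(-2\right) \right)} + 345855 = \left(6048 + \left(\left(0 + 3\right) \left(-2\right)\right)^{2} + 221 \left(0 + 3\right) \left(-2\right)\right) + 345855 = \left(6048 + \left(3 \left(-2\right)\right)^{2} + 221 \cdot 3 \left(-2\right)\right) + 345855 = \left(6048 + \left(-6\right)^{2} + 221 \left(-6\right)\right) + 345855 = \left(6048 + 36 - 1326\right) + 345855 = 4758 + 345855 = 350613$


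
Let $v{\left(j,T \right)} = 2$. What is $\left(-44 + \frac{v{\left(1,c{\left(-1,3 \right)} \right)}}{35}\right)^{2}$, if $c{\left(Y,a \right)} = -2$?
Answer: $\frac{2365444}{1225} \approx 1931.0$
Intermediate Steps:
$\left(-44 + \frac{v{\left(1,c{\left(-1,3 \right)} \right)}}{35}\right)^{2} = \left(-44 + \frac{2}{35}\right)^{2} = \left(- \frac{1538}{35}\right)^{2} = \frac{2365444}{1225}$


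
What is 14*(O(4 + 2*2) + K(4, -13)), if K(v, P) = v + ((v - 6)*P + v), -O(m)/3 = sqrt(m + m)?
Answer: 308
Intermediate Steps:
O(m) = -3*sqrt(2)*sqrt(m) (O(m) = -3*sqrt(m + m) = -3*sqrt(2)*sqrt(m))
K(v, P) = 2*v + P*(-6 + v) (K(v, P) = v + ((-6 + v)*P + v) = v + (P*(-6 + v) + v) = v + (v + P*(-6 + v)) = 2*v + P*(-6 + v))
14*(O(4 + 2*2) + K(4, -13)) = 14*(-3*sqrt(2)*sqrt(4 + 2*2) + (-6*(-13) + 2*4 - 13*4)) = 14*(-3*sqrt(2)*sqrt(4 + 4) + (78 + 8 - 52)) = 14*(-3*sqrt(2)*sqrt(8) + 34) = 14*(-3*sqrt(2)*2*sqrt(2) + 34) = 14*(-12 + 34) = 14*22 = 308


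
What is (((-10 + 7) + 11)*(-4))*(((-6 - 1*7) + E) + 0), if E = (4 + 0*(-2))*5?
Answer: -224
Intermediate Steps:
E = 20 (E = (4 + 0)*5 = 4*5 = 20)
(((-10 + 7) + 11)*(-4))*(((-6 - 1*7) + E) + 0) = (((-10 + 7) + 11)*(-4))*(((-6 - 1*7) + 20) + 0) = ((-3 + 11)*(-4))*(((-6 - 7) + 20) + 0) = (8*(-4))*((-13 + 20) + 0) = -32*(7 + 0) = -32*7 = -224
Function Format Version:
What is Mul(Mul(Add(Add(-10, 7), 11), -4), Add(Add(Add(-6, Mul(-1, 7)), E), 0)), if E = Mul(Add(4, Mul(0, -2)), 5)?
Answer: -224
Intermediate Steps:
E = 20 (E = Mul(Add(4, 0), 5) = Mul(4, 5) = 20)
Mul(Mul(Add(Add(-10, 7), 11), -4), Add(Add(Add(-6, Mul(-1, 7)), E), 0)) = Mul(Mul(Add(Add(-10, 7), 11), -4), Add(Add(Add(-6, Mul(-1, 7)), 20), 0)) = Mul(Mul(Add(-3, 11), -4), Add(Add(Add(-6, -7), 20), 0)) = Mul(Mul(8, -4), Add(Add(-13, 20), 0)) = Mul(-32, Add(7, 0)) = Mul(-32, 7) = -224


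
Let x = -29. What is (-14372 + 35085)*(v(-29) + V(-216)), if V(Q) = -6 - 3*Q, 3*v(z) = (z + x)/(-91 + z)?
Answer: 2394194957/180 ≈ 1.3301e+7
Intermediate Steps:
v(z) = (-29 + z)/(3*(-91 + z)) (v(z) = ((z - 29)/(-91 + z))/3 = ((-29 + z)/(-91 + z))/3 = (-29 + z)/(3*(-91 + z)))
(-14372 + 35085)*(v(-29) + V(-216)) = (-14372 + 35085)*((-29 - 29)/(3*(-91 - 29)) + (-6 - 3*(-216))) = 20713*((⅓)*(-58)/(-120) + (-6 + 648)) = 20713*((⅓)*(-1/120)*(-58) + 642) = 20713*(29/180 + 642) = 20713*(115589/180) = 2394194957/180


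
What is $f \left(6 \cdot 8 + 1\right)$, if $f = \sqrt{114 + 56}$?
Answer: $49 \sqrt{170} \approx 638.88$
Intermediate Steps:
$f = \sqrt{170} \approx 13.038$
$f \left(6 \cdot 8 + 1\right) = \sqrt{170} \left(6 \cdot 8 + 1\right) = \sqrt{170} \left(48 + 1\right) = \sqrt{170} \cdot 49 = 49 \sqrt{170}$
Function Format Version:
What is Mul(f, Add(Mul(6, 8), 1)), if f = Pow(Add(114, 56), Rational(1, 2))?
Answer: Mul(49, Pow(170, Rational(1, 2))) ≈ 638.88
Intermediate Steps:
f = Pow(170, Rational(1, 2)) ≈ 13.038
Mul(f, Add(Mul(6, 8), 1)) = Mul(Pow(170, Rational(1, 2)), Add(Mul(6, 8), 1)) = Mul(Pow(170, Rational(1, 2)), Add(48, 1)) = Mul(Pow(170, Rational(1, 2)), 49) = Mul(49, Pow(170, Rational(1, 2)))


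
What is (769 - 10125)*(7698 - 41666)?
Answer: 317804608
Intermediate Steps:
(769 - 10125)*(7698 - 41666) = -9356*(-33968) = 317804608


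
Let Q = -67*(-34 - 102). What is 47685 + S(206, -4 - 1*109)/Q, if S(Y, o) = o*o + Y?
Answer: 434518695/9112 ≈ 47686.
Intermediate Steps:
Q = 9112 (Q = -67*(-136) = 9112)
S(Y, o) = Y + o² (S(Y, o) = o² + Y = Y + o²)
47685 + S(206, -4 - 1*109)/Q = 47685 + (206 + (-4 - 1*109)²)/9112 = 47685 + (206 + (-4 - 109)²)*(1/9112) = 47685 + (206 + (-113)²)*(1/9112) = 47685 + (206 + 12769)*(1/9112) = 47685 + 12975*(1/9112) = 47685 + 12975/9112 = 434518695/9112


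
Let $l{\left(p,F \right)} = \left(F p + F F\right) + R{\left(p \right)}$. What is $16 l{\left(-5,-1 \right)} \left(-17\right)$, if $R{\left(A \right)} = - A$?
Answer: $-2992$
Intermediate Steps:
$l{\left(p,F \right)} = F^{2} - p + F p$ ($l{\left(p,F \right)} = \left(F p + F F\right) - p = \left(F p + F^{2}\right) - p = \left(F^{2} + F p\right) - p = F^{2} - p + F p$)
$16 l{\left(-5,-1 \right)} \left(-17\right) = 16 \left(\left(-1\right)^{2} - -5 - -5\right) \left(-17\right) = 16 \left(1 + 5 + 5\right) \left(-17\right) = 16 \cdot 11 \left(-17\right) = 176 \left(-17\right) = -2992$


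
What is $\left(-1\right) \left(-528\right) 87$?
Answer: $45936$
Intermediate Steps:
$\left(-1\right) \left(-528\right) 87 = 528 \cdot 87 = 45936$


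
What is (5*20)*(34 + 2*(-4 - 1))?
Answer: 2400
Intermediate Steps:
(5*20)*(34 + 2*(-4 - 1)) = 100*(34 + 2*(-5)) = 100*(34 - 10) = 100*24 = 2400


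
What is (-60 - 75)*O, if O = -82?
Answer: 11070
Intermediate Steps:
(-60 - 75)*O = (-60 - 75)*(-82) = -135*(-82) = 11070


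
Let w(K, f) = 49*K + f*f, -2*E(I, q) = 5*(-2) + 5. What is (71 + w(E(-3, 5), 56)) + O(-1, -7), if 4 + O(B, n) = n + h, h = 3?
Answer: 6643/2 ≈ 3321.5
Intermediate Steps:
E(I, q) = 5/2 (E(I, q) = -(5*(-2) + 5)/2 = -(-10 + 5)/2 = -½*(-5) = 5/2)
O(B, n) = -1 + n (O(B, n) = -4 + (n + 3) = -4 + (3 + n) = -1 + n)
w(K, f) = f² + 49*K (w(K, f) = 49*K + f² = f² + 49*K)
(71 + w(E(-3, 5), 56)) + O(-1, -7) = (71 + (56² + 49*(5/2))) + (-1 - 7) = (71 + (3136 + 245/2)) - 8 = (71 + 6517/2) - 8 = 6659/2 - 8 = 6643/2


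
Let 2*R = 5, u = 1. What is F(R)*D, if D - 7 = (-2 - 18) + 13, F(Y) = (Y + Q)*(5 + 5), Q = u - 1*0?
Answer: 0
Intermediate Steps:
R = 5/2 (R = (½)*5 = 5/2 ≈ 2.5000)
Q = 1 (Q = 1 - 1*0 = 1 + 0 = 1)
F(Y) = 10 + 10*Y (F(Y) = (Y + 1)*(5 + 5) = (1 + Y)*10 = 10 + 10*Y)
D = 0 (D = 7 + ((-2 - 18) + 13) = 7 + (-20 + 13) = 7 - 7 = 0)
F(R)*D = (10 + 10*(5/2))*0 = (10 + 25)*0 = 35*0 = 0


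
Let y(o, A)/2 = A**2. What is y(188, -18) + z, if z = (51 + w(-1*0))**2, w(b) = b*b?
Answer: 3249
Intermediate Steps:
y(o, A) = 2*A**2
w(b) = b**2
z = 2601 (z = (51 + (-1*0)**2)**2 = (51 + 0**2)**2 = (51 + 0)**2 = 51**2 = 2601)
y(188, -18) + z = 2*(-18)**2 + 2601 = 2*324 + 2601 = 648 + 2601 = 3249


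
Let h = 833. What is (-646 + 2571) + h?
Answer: 2758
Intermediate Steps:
(-646 + 2571) + h = (-646 + 2571) + 833 = 1925 + 833 = 2758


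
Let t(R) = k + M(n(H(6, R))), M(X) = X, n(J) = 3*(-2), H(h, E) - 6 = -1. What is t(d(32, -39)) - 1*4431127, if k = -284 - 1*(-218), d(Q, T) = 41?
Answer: -4431199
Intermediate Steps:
H(h, E) = 5 (H(h, E) = 6 - 1 = 5)
n(J) = -6
k = -66 (k = -284 + 218 = -66)
t(R) = -72 (t(R) = -66 - 6 = -72)
t(d(32, -39)) - 1*4431127 = -72 - 1*4431127 = -72 - 4431127 = -4431199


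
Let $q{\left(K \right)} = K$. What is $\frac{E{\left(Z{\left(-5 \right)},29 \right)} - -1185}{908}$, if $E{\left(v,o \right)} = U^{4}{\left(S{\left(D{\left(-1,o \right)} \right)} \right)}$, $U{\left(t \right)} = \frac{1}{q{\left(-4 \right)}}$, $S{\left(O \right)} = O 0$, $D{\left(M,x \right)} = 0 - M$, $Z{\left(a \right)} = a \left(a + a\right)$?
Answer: $\frac{303361}{232448} \approx 1.3051$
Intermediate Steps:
$Z{\left(a \right)} = 2 a^{2}$ ($Z{\left(a \right)} = a 2 a = 2 a^{2}$)
$D{\left(M,x \right)} = - M$
$S{\left(O \right)} = 0$
$U{\left(t \right)} = - \frac{1}{4}$ ($U{\left(t \right)} = \frac{1}{-4} = - \frac{1}{4}$)
$E{\left(v,o \right)} = \frac{1}{256}$ ($E{\left(v,o \right)} = \left(- \frac{1}{4}\right)^{4} = \frac{1}{256}$)
$\frac{E{\left(Z{\left(-5 \right)},29 \right)} - -1185}{908} = \frac{\frac{1}{256} - -1185}{908} = \left(\frac{1}{256} + 1185\right) \frac{1}{908} = \frac{303361}{256} \cdot \frac{1}{908} = \frac{303361}{232448}$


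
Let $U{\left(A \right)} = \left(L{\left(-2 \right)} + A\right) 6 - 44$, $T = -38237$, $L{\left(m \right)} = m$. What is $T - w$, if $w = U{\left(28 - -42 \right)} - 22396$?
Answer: $-16205$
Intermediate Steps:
$U{\left(A \right)} = -56 + 6 A$ ($U{\left(A \right)} = \left(-2 + A\right) 6 - 44 = \left(-12 + 6 A\right) - 44 = -56 + 6 A$)
$w = -22032$ ($w = \left(-56 + 6 \left(28 - -42\right)\right) - 22396 = \left(-56 + 6 \left(28 + 42\right)\right) - 22396 = \left(-56 + 6 \cdot 70\right) - 22396 = \left(-56 + 420\right) - 22396 = 364 - 22396 = -22032$)
$T - w = -38237 - -22032 = -38237 + 22032 = -16205$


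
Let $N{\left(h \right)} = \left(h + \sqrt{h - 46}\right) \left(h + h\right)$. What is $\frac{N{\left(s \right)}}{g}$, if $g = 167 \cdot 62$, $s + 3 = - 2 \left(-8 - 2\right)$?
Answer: $\frac{289}{5177} + \frac{17 i \sqrt{29}}{5177} \approx 0.055824 + 0.017684 i$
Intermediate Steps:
$s = 17$ ($s = -3 - 2 \left(-8 - 2\right) = -3 - -20 = -3 + 20 = 17$)
$N{\left(h \right)} = 2 h \left(h + \sqrt{-46 + h}\right)$ ($N{\left(h \right)} = \left(h + \sqrt{-46 + h}\right) 2 h = 2 h \left(h + \sqrt{-46 + h}\right)$)
$g = 10354$
$\frac{N{\left(s \right)}}{g} = \frac{2 \cdot 17 \left(17 + \sqrt{-46 + 17}\right)}{10354} = 2 \cdot 17 \left(17 + \sqrt{-29}\right) \frac{1}{10354} = 2 \cdot 17 \left(17 + i \sqrt{29}\right) \frac{1}{10354} = \left(578 + 34 i \sqrt{29}\right) \frac{1}{10354} = \frac{289}{5177} + \frac{17 i \sqrt{29}}{5177}$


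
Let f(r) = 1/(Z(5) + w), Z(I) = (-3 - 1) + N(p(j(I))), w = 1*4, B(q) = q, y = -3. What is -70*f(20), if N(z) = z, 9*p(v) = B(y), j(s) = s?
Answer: 210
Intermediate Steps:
w = 4
p(v) = -⅓ (p(v) = (⅑)*(-3) = -⅓)
Z(I) = -13/3 (Z(I) = (-3 - 1) - ⅓ = -4 - ⅓ = -13/3)
f(r) = -3 (f(r) = 1/(-13/3 + 4) = 1/(-⅓) = -3)
-70*f(20) = -70*(-3) = 210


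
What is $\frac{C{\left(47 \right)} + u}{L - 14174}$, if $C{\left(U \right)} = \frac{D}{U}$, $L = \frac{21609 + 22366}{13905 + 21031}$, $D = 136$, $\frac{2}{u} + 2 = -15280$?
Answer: $- \frac{5186144392}{25402534827129} \approx -0.00020416$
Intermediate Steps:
$u = - \frac{1}{7641}$ ($u = \frac{2}{-2 - 15280} = \frac{2}{-15282} = 2 \left(- \frac{1}{15282}\right) = - \frac{1}{7641} \approx -0.00013087$)
$L = \frac{43975}{34936} \approx 1.2587$
$C{\left(U \right)} = \frac{136}{U}$
$\frac{C{\left(47 \right)} + u}{L - 14174} = \frac{\frac{136}{47} - \frac{1}{7641}}{\frac{43975}{34936} - 14174} = \frac{1039129}{359127 \left(- \frac{495138889}{34936}\right)} = \frac{1039129}{359127} \left(- \frac{34936}{495138889}\right) = - \frac{5186144392}{25402534827129}$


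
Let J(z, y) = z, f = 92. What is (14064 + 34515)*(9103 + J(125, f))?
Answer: 448287012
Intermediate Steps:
(14064 + 34515)*(9103 + J(125, f)) = (14064 + 34515)*(9103 + 125) = 48579*9228 = 448287012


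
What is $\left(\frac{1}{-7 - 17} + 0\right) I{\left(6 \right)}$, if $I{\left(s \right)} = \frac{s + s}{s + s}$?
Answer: $- \frac{1}{24} \approx -0.041667$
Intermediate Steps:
$I{\left(s \right)} = 1$ ($I{\left(s \right)} = \frac{2 s}{2 s} = 2 s \frac{1}{2 s} = 1$)
$\left(\frac{1}{-7 - 17} + 0\right) I{\left(6 \right)} = \left(\frac{1}{-7 - 17} + 0\right) 1 = \left(\frac{1}{-24} + 0\right) 1 = \left(- \frac{1}{24} + 0\right) 1 = \left(- \frac{1}{24}\right) 1 = - \frac{1}{24}$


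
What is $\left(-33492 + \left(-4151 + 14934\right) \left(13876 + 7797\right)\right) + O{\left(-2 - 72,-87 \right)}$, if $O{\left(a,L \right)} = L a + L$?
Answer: $233672818$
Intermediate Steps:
$O{\left(a,L \right)} = L + L a$
$\left(-33492 + \left(-4151 + 14934\right) \left(13876 + 7797\right)\right) + O{\left(-2 - 72,-87 \right)} = \left(-33492 + \left(-4151 + 14934\right) \left(13876 + 7797\right)\right) - 87 \left(1 - 74\right) = \left(-33492 + 10783 \cdot 21673\right) - 87 \left(1 - 74\right) = \left(-33492 + 233699959\right) - 87 \left(1 - 74\right) = 233666467 - -6351 = 233666467 + 6351 = 233672818$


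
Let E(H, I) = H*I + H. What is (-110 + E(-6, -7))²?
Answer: 5476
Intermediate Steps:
E(H, I) = H + H*I
(-110 + E(-6, -7))² = (-110 - 6*(1 - 7))² = (-110 - 6*(-6))² = (-110 + 36)² = (-74)² = 5476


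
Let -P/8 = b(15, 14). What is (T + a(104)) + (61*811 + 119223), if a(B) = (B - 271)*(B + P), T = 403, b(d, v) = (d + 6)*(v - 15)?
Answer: 123673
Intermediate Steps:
b(d, v) = (-15 + v)*(6 + d) (b(d, v) = (6 + d)*(-15 + v) = (-15 + v)*(6 + d))
P = 168 (P = -8*(-90 - 15*15 + 6*14 + 15*14) = -8*(-90 - 225 + 84 + 210) = -8*(-21) = 168)
a(B) = (-271 + B)*(168 + B) (a(B) = (B - 271)*(B + 168) = (-271 + B)*(168 + B))
(T + a(104)) + (61*811 + 119223) = (403 + (-45528 + 104² - 103*104)) + (61*811 + 119223) = (403 + (-45528 + 10816 - 10712)) + (49471 + 119223) = (403 - 45424) + 168694 = -45021 + 168694 = 123673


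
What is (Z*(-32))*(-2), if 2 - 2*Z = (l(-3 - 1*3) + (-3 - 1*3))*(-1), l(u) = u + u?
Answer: -512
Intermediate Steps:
l(u) = 2*u
Z = -8 (Z = 1 - (2*(-3 - 1*3) + (-3 - 1*3))*(-1)/2 = 1 - (2*(-3 - 3) + (-3 - 3))*(-1)/2 = 1 - (2*(-6) - 6)*(-1)/2 = 1 - (-12 - 6)*(-1)/2 = 1 - (-9)*(-1) = 1 - 1/2*18 = 1 - 9 = -8)
(Z*(-32))*(-2) = -8*(-32)*(-2) = 256*(-2) = -512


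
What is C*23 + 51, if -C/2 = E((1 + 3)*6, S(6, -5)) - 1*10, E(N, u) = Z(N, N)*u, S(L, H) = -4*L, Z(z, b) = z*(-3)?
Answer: -78977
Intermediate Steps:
Z(z, b) = -3*z
E(N, u) = -3*N*u (E(N, u) = (-3*N)*u = -3*N*u)
C = -3436 (C = -2*(-3*(1 + 3)*6*(-4*6) - 1*10) = -2*(-3*4*6*(-24) - 10) = -2*(-3*24*(-24) - 10) = -2*(1728 - 10) = -2*1718 = -3436)
C*23 + 51 = -3436*23 + 51 = -79028 + 51 = -78977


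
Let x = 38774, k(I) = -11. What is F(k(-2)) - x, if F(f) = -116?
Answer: -38890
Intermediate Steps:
F(k(-2)) - x = -116 - 1*38774 = -116 - 38774 = -38890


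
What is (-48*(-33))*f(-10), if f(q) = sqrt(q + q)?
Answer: 3168*I*sqrt(5) ≈ 7083.9*I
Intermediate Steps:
f(q) = sqrt(2)*sqrt(q) (f(q) = sqrt(2*q) = sqrt(2)*sqrt(q))
(-48*(-33))*f(-10) = (-48*(-33))*(sqrt(2)*sqrt(-10)) = 1584*(sqrt(2)*(I*sqrt(10))) = 1584*(2*I*sqrt(5)) = 3168*I*sqrt(5)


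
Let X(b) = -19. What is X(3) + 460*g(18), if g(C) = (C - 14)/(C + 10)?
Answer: 327/7 ≈ 46.714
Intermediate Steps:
g(C) = (-14 + C)/(10 + C)
X(3) + 460*g(18) = -19 + 460*((-14 + 18)/(10 + 18)) = -19 + 460*(4/28) = -19 + 460*((1/28)*4) = -19 + 460*(1/7) = -19 + 460/7 = 327/7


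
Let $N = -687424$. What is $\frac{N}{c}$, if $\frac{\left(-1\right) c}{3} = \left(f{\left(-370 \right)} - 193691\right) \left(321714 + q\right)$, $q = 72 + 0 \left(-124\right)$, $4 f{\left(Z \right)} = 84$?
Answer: $- \frac{171856}{46740220965} \approx -3.6768 \cdot 10^{-6}$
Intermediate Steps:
$f{\left(Z \right)} = 21$ ($f{\left(Z \right)} = \frac{1}{4} \cdot 84 = 21$)
$q = 72$ ($q = 72 + 0 = 72$)
$c = 186960883860$ ($c = - 3 \left(21 - 193691\right) \left(321714 + 72\right) = - 3 \left(\left(-193670\right) 321786\right) = \left(-3\right) \left(-62320294620\right) = 186960883860$)
$\frac{N}{c} = - \frac{687424}{186960883860} = \left(-687424\right) \frac{1}{186960883860} = - \frac{171856}{46740220965}$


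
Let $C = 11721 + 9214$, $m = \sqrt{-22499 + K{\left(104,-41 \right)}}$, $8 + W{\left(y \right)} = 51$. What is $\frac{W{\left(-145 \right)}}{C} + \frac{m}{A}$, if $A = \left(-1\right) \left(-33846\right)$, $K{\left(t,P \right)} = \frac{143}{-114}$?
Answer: $\frac{43}{20935} + \frac{i \sqrt{292413306}}{3858444} \approx 0.002054 + 0.0044319 i$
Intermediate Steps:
$W{\left(y \right)} = 43$ ($W{\left(y \right)} = -8 + 51 = 43$)
$K{\left(t,P \right)} = - \frac{143}{114}$ ($K{\left(t,P \right)} = 143 \left(- \frac{1}{114}\right) = - \frac{143}{114}$)
$A = 33846$
$m = \frac{i \sqrt{292413306}}{114}$ ($m = \sqrt{-22499 - \frac{143}{114}} = \sqrt{- \frac{2565029}{114}} = \frac{i \sqrt{292413306}}{114} \approx 150.0 i$)
$C = 20935$
$\frac{W{\left(-145 \right)}}{C} + \frac{m}{A} = \frac{43}{20935} + \frac{\frac{1}{114} i \sqrt{292413306}}{33846} = 43 \cdot \frac{1}{20935} + \frac{i \sqrt{292413306}}{114} \cdot \frac{1}{33846} = \frac{43}{20935} + \frac{i \sqrt{292413306}}{3858444}$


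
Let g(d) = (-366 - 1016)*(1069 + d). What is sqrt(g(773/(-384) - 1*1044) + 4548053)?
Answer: sqrt(2601380157)/24 ≈ 2125.2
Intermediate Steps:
g(d) = -1477358 - 1382*d (g(d) = -1382*(1069 + d) = -1477358 - 1382*d)
sqrt(g(773/(-384) - 1*1044) + 4548053) = sqrt((-1477358 - 1382*(773/(-384) - 1*1044)) + 4548053) = sqrt((-1477358 - 1382*(773*(-1/384) - 1044)) + 4548053) = sqrt((-1477358 - 1382*(-773/384 - 1044)) + 4548053) = sqrt((-1477358 - 1382*(-401669/384)) + 4548053) = sqrt((-1477358 + 277553279/192) + 4548053) = sqrt(-6099457/192 + 4548053) = sqrt(867126719/192) = sqrt(2601380157)/24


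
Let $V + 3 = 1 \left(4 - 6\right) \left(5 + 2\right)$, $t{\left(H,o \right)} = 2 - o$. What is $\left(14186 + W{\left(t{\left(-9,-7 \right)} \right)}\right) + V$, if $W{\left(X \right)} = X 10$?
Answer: $14259$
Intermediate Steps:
$V = -17$ ($V = -3 + 1 \left(4 - 6\right) \left(5 + 2\right) = -3 + 1 \left(\left(-2\right) 7\right) = -3 + 1 \left(-14\right) = -3 - 14 = -17$)
$W{\left(X \right)} = 10 X$
$\left(14186 + W{\left(t{\left(-9,-7 \right)} \right)}\right) + V = \left(14186 + 10 \left(2 - -7\right)\right) - 17 = \left(14186 + 10 \left(2 + 7\right)\right) - 17 = \left(14186 + 10 \cdot 9\right) - 17 = \left(14186 + 90\right) - 17 = 14276 - 17 = 14259$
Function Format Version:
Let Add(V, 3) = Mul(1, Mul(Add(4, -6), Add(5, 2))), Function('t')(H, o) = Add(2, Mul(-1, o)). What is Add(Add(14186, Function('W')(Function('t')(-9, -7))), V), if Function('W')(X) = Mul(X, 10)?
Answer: 14259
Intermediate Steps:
V = -17 (V = Add(-3, Mul(1, Mul(Add(4, -6), Add(5, 2)))) = Add(-3, Mul(1, Mul(-2, 7))) = Add(-3, Mul(1, -14)) = Add(-3, -14) = -17)
Function('W')(X) = Mul(10, X)
Add(Add(14186, Function('W')(Function('t')(-9, -7))), V) = Add(Add(14186, Mul(10, Add(2, Mul(-1, -7)))), -17) = Add(Add(14186, Mul(10, Add(2, 7))), -17) = Add(Add(14186, Mul(10, 9)), -17) = Add(Add(14186, 90), -17) = Add(14276, -17) = 14259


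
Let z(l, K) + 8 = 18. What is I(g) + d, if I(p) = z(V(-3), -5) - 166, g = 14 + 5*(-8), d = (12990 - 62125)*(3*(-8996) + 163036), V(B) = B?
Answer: -6684718636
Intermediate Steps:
z(l, K) = 10 (z(l, K) = -8 + 18 = 10)
d = -6684718480 (d = -49135*(-26988 + 163036) = -49135*136048 = -6684718480)
g = -26 (g = 14 - 40 = -26)
I(p) = -156 (I(p) = 10 - 166 = -156)
I(g) + d = -156 - 6684718480 = -6684718636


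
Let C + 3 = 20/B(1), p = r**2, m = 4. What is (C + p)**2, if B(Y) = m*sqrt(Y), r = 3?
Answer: 121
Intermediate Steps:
B(Y) = 4*sqrt(Y)
p = 9 (p = 3**2 = 9)
C = 2 (C = -3 + 20/((4*sqrt(1))) = -3 + 20/((4*1)) = -3 + 20/4 = -3 + 20*(1/4) = -3 + 5 = 2)
(C + p)**2 = (2 + 9)**2 = 11**2 = 121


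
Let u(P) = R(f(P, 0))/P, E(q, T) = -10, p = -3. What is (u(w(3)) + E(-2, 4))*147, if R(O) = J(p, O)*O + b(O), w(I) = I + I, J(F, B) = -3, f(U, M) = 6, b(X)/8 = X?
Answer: -735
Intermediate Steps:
b(X) = 8*X
w(I) = 2*I
R(O) = 5*O (R(O) = -3*O + 8*O = 5*O)
u(P) = 30/P (u(P) = (5*6)/P = 30/P)
(u(w(3)) + E(-2, 4))*147 = (30/((2*3)) - 10)*147 = (30/6 - 10)*147 = (30*(1/6) - 10)*147 = (5 - 10)*147 = -5*147 = -735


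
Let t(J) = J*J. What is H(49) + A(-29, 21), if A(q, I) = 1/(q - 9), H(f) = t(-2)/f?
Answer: 103/1862 ≈ 0.055317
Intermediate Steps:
t(J) = J**2
H(f) = 4/f (H(f) = (-2)**2/f = 4/f)
A(q, I) = 1/(-9 + q)
H(49) + A(-29, 21) = 4/49 + 1/(-9 - 29) = 4*(1/49) + 1/(-38) = 4/49 - 1/38 = 103/1862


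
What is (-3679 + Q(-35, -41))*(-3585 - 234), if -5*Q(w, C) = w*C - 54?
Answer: 75524544/5 ≈ 1.5105e+7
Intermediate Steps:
Q(w, C) = 54/5 - C*w/5 (Q(w, C) = -(w*C - 54)/5 = -(C*w - 54)/5 = -(-54 + C*w)/5 = 54/5 - C*w/5)
(-3679 + Q(-35, -41))*(-3585 - 234) = (-3679 + (54/5 - ⅕*(-41)*(-35)))*(-3585 - 234) = (-3679 + (54/5 - 287))*(-3819) = (-3679 - 1381/5)*(-3819) = -19776/5*(-3819) = 75524544/5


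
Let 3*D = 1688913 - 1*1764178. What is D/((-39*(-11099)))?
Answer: -75265/1298583 ≈ -0.057959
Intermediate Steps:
D = -75265/3 (D = (1688913 - 1*1764178)/3 = (1688913 - 1764178)/3 = (1/3)*(-75265) = -75265/3 ≈ -25088.)
D/((-39*(-11099))) = -75265/(3*((-39*(-11099)))) = -75265/3/432861 = -75265/3*1/432861 = -75265/1298583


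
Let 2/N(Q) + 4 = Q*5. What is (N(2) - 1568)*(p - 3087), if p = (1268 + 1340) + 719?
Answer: -376240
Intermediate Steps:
N(Q) = 2/(-4 + 5*Q) (N(Q) = 2/(-4 + Q*5) = 2/(-4 + 5*Q))
p = 3327 (p = 2608 + 719 = 3327)
(N(2) - 1568)*(p - 3087) = (2/(-4 + 5*2) - 1568)*(3327 - 3087) = (2/(-4 + 10) - 1568)*240 = (2/6 - 1568)*240 = (2*(⅙) - 1568)*240 = (⅓ - 1568)*240 = -4703/3*240 = -376240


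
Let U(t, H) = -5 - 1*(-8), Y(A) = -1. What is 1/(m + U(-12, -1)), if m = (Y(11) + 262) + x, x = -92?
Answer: 1/172 ≈ 0.0058140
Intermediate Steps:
U(t, H) = 3 (U(t, H) = -5 + 8 = 3)
m = 169 (m = (-1 + 262) - 92 = 261 - 92 = 169)
1/(m + U(-12, -1)) = 1/(169 + 3) = 1/172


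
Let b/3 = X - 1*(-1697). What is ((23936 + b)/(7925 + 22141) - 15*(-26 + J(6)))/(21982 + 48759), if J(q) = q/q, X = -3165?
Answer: 5647141/1063449453 ≈ 0.0053102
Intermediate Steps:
b = -4404 (b = 3*(-3165 - 1*(-1697)) = 3*(-3165 + 1697) = 3*(-1468) = -4404)
J(q) = 1
((23936 + b)/(7925 + 22141) - 15*(-26 + J(6)))/(21982 + 48759) = ((23936 - 4404)/(7925 + 22141) - 15*(-26 + 1))/(21982 + 48759) = (19532/30066 - 15*(-25))/70741 = (19532*(1/30066) + 375)*(1/70741) = (9766/15033 + 375)*(1/70741) = (5647141/15033)*(1/70741) = 5647141/1063449453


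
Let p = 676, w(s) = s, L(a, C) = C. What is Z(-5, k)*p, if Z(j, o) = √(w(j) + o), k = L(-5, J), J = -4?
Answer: 2028*I ≈ 2028.0*I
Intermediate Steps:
k = -4
Z(j, o) = √(j + o)
Z(-5, k)*p = √(-5 - 4)*676 = √(-9)*676 = (3*I)*676 = 2028*I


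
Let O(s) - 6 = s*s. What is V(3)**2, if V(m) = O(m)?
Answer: 225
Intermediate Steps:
O(s) = 6 + s**2 (O(s) = 6 + s*s = 6 + s**2)
V(m) = 6 + m**2
V(3)**2 = (6 + 3**2)**2 = (6 + 9)**2 = 15**2 = 225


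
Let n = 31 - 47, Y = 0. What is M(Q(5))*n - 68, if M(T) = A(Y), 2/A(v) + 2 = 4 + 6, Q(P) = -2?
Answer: -72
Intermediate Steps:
A(v) = ¼ (A(v) = 2/(-2 + (4 + 6)) = 2/(-2 + 10) = 2/8 = 2*(⅛) = ¼)
M(T) = ¼
n = -16
M(Q(5))*n - 68 = (¼)*(-16) - 68 = -4 - 68 = -72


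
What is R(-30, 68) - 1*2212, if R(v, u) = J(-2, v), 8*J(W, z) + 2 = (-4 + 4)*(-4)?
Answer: -8849/4 ≈ -2212.3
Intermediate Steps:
J(W, z) = -¼ (J(W, z) = -¼ + ((-4 + 4)*(-4))/8 = -¼ + (0*(-4))/8 = -¼ + (⅛)*0 = -¼ + 0 = -¼)
R(v, u) = -¼
R(-30, 68) - 1*2212 = -¼ - 1*2212 = -¼ - 2212 = -8849/4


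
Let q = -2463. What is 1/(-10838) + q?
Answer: -26693995/10838 ≈ -2463.0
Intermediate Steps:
1/(-10838) + q = 1/(-10838) - 2463 = -1/10838 - 2463 = -26693995/10838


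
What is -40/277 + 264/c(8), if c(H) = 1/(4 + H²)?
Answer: 4972664/277 ≈ 17952.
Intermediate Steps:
-40/277 + 264/c(8) = -40/277 + 264/(1/(4 + 8²)) = -40*1/277 + 264/(1/(4 + 64)) = -40/277 + 264/(1/68) = -40/277 + 264*68 = -40/277 + 17952 = 4972664/277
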